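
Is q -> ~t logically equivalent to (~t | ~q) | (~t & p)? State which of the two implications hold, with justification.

Both implications hold.

(→) Assume the antecedent. If t is true, the antecedent forces (t = T, p = F, q = F) or (t = T, p = T, q = F), and (~t | ~q) | (~t & p) holds there. If t is false, (~t | ~q) | (~t & p) reduces to true regardless of the other variables. Either way (~t | ~q) | (~t & p) holds.

(←) Assume the antecedent. If t is true, the antecedent forces (t = T, p = F, q = F) or (t = T, p = T, q = F), and q -> ~t holds there. If t is false, q -> ~t reduces to true regardless of the other variables. Either way q -> ~t holds.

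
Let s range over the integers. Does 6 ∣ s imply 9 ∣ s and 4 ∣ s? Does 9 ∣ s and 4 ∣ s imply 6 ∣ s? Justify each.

Forward direction. This fails: take s = 6. Certainly 6 ∣ 6, but 9 ∤ 6.

Converse. Suppose 9 ∣ s and 4 ∣ s. Any common multiple of 9 and 4 is a multiple of their lcm; here gcd(9, 4) = 1, so lcm(9, 4) = 9·4 = 36, so 36 ∣ s. Since 6 ∣ 36, it follows that 6 ∣ s.

The forward direction fails; the converse holds.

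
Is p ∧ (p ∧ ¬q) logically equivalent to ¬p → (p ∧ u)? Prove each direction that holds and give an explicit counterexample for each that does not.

(⇒) Assume the antecedent. If u is true, the antecedent forces (u = T, q = F, p = T), and ¬p → (p ∧ u) holds there. If u is false, the antecedent forces (u = F, q = F, p = T), and ¬p → (p ∧ u) holds there. Either way ¬p → (p ∧ u) holds.

(⇐) This fails. Under u = F, q = T, p = T, the left side is false but the right side is true.

(⇒) holds; (⇐) fails.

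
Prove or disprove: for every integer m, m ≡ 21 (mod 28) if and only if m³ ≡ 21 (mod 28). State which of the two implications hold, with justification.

Equivalent; both directions hold.

[⇒] Suppose m ≡ 21 (mod 28). Write m = 28j + 21. Then (28j + 21)³ = 21952j³ + 49392j² + 37044j + 9261 = 28(784j³ + 1764j² + 1323j + 330) + 21, so m³ ≡ 21 (mod 28).

[⇐] Conversely, suppose m³ ≡ 21 (mod 28). The only residue r in {0, …, 27} with r³ ≡ 21 (mod 28) is r = 21, so m ≡ 21 (mod 28).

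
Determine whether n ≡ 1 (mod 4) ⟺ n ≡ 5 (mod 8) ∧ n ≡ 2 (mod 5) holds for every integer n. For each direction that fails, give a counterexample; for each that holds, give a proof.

(⇐) If n ≡ 5 (mod 8) and n ≡ 2 (mod 5), then by the Chinese remainder theorem n ≡ 37 (mod 40). Since 37 ≡ 1 (mod 4) and 4 ∣ 40, we get n ≡ 1 (mod 4).

(⇒) This fails: n = 1 gives 1 ≡ 1 (mod 4) but 1 ≡ 1 (mod 8), so the conjunction on the right does not hold.

Only the converse holds.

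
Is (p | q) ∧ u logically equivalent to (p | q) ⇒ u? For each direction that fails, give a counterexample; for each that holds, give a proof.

Not equivalent: only (⇒) holds.

(⇒) Assume the antecedent. If u is true, (p | q) ⇒ u reduces to true regardless of the other variables. If u is false, the antecedent cannot hold. Either way (p | q) ⇒ u holds.

(⇐) This fails. Under u = F, q = F, p = F, the left side is false but the right side is true.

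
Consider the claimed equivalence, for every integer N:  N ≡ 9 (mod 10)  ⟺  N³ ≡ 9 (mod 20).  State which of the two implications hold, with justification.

(⟸) The residues r modulo 20 with r³ ≡ 9 (mod 20) are exactly {9}, and each is ≡ 9 (mod 10).

(⟹) This fails: take N = 19. Then 19 ≡ 9 (mod 10), but 19³ = 6859 ≡ 19 (mod 20), not 9.

Not equivalent: only (⇐) holds.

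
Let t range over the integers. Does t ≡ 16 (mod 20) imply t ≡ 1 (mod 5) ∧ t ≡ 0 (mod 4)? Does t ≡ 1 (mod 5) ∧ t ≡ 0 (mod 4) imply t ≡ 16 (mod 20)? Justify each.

Forward direction. Suppose t ≡ 16 (mod 20); write t = 20j + 16. Since 5 ∣ 20, reducing mod 5 gives t ≡ 16 ≡ 1 (mod 5); since 4 ∣ 20, reducing mod 4 gives t ≡ 16 ≡ 0 (mod 4).

Converse. If t ≡ 1 (mod 5) and t ≡ 0 (mod 4), then by the Chinese remainder theorem t ≡ 16 (mod 20). This is exactly t ≡ 16 (mod 20).

The biconditional holds.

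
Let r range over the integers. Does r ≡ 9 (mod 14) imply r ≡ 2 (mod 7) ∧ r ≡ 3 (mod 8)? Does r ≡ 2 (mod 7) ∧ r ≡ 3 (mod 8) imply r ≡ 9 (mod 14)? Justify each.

Forward direction. This fails: r = 9 gives 9 ≡ 9 (mod 14) but 9 ≡ 1 (mod 8), so the conjunction on the right does not hold.

Converse. If r ≡ 2 (mod 7) and r ≡ 3 (mod 8), then by the Chinese remainder theorem r ≡ 51 (mod 56). Since 51 ≡ 9 (mod 14) and 14 ∣ 56, we get r ≡ 9 (mod 14).

Not equivalent: only (⇐) holds.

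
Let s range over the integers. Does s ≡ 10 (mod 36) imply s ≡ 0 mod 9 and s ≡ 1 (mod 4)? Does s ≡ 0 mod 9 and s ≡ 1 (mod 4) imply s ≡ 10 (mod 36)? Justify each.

Neither implication holds.

(⇒) This fails: s = 10 gives 10 ≡ 10 (mod 36) but 10 ≡ 1 (mod 9), so the conjunction on the right does not hold.

(⇐) This fails: s = 9 satisfies both congruences on the right (9 ≡ 0 mod 9 and 9 ≡ 1 mod 4) yet 9 ≡ 9 (mod 36), not 10.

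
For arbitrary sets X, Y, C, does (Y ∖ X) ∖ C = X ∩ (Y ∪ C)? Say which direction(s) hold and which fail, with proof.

Both inclusions fail.

Forward inclusion. This inclusion fails. Take X = ∅, Y = {1}, C = ∅; then 1 ∈ (Y ∖ X) ∖ C but 1 ∉ X ∩ (Y ∪ C).

Reverse inclusion. This inclusion fails. Take X = {1}, Y = {1}, C = ∅; then 1 ∈ X ∩ (Y ∪ C) but 1 ∉ (Y ∖ X) ∖ C.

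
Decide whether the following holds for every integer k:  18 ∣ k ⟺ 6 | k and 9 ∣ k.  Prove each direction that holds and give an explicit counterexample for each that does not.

(⟹) If 18 ∣ k, write k = 18q. Since 18 = 3·6, k = 6·(3q), so 6 ∣ k; and since 18 = 2·9, k = 9·(2q), so 9 ∣ k.

(⟸) Suppose 6 ∣ k and 9 ∣ k. Any common multiple of 6 and 9 is a multiple of their lcm; here lcm(6, 9) = 6·9/gcd(6, 9) = 54/3 = 18, so 18 ∣ k.

Both directions hold; the statement is true.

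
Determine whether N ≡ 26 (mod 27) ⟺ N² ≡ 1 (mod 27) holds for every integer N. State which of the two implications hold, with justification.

(⇒) holds; (⇐) fails.

(←) This fails: take N = 1. Then 1² = 1 ≡ 1 (mod 27), yet 1 ≡ 1 (mod 27), not 26.

(→) Suppose N ≡ 26 (mod 27). Write N = 27j + 26. Then (27j + 26)² = 729j² + 1404j + 676 = 27(27j² + 52j + 25) + 1, so N² ≡ 1 (mod 27).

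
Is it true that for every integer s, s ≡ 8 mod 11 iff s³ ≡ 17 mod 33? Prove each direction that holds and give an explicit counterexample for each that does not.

Not equivalent: only (⇐) holds.

(→) This fails: take s = 19. Then 19 ≡ 8 (mod 11), but 19³ = 6859 ≡ 28 (mod 33), not 17.

(←) Conversely, the residues r modulo 33 with r³ ≡ 17 (mod 33) are exactly {8}, and each is ≡ 8 (mod 11).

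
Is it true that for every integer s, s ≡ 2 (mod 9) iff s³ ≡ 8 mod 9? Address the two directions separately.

(⇒) holds; (⇐) fails.

(⇒) Suppose s ≡ 2 (mod 9). Write s = 9j + 2. Then (9j + 2)³ = 729j³ + 486j² + 108j + 8 = 9(81j³ + 54j² + 12j) + 8, so s³ ≡ 8 (mod 9).

(⇐) This fails: take s = 5. Then 5³ = 125 ≡ 8 (mod 9), yet 5 ≡ 5 (mod 9), not 2.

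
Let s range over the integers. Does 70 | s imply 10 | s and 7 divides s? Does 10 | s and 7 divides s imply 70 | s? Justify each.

Both directions hold; the statement is true.

Forward direction. If 70 ∣ s, write s = 70q. Since 70 = 7·10, s = 10·(7q), so 10 ∣ s; and since 70 = 10·7, s = 7·(10q), so 7 ∣ s.

Converse. Suppose 10 ∣ s and 7 ∣ s. Any common multiple of 10 and 7 is a multiple of their lcm; here gcd(10, 7) = 1, so lcm(10, 7) = 10·7 = 70, so 70 ∣ s.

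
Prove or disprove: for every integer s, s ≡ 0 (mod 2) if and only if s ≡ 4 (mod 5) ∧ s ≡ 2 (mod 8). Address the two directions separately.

(⇒) This fails: s = 0 gives 0 ≡ 0 (mod 2) but 0 ≡ 0 (mod 5), so the conjunction on the right does not hold.

(⇐) Conversely, if s ≡ 4 (mod 5) and s ≡ 2 (mod 8), then by the Chinese remainder theorem s ≡ 34 (mod 40). Since 34 ≡ 0 (mod 2) and 2 ∣ 40, we get s ≡ 0 (mod 2).

(⇒) fails; (⇐) holds.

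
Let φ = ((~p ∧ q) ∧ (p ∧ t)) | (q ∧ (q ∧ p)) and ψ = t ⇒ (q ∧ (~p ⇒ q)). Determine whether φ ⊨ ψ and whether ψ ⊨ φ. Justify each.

(⟸) This fails. Under t = F, q = F, p = F, the left side is false but the right side is true.

(⟹) Assume the antecedent. If t is true, the antecedent forces (t = T, q = T, p = T), and t ⇒ (q ∧ (~p ⇒ q)) holds there. If t is false, t ⇒ (q ∧ (~p ⇒ q)) reduces to true regardless of the other variables. Either way t ⇒ (q ∧ (~p ⇒ q)) holds.

The forward direction holds; the converse fails.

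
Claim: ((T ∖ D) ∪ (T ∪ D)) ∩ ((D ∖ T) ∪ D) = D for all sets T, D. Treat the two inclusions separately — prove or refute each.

Forward inclusion. Let x ∈ ((T ∖ D) ∪ (T ∪ D)) ∩ ((D ∖ T) ∪ D). Then either x ∈ D and x ∉ T; or x ∈ T ∩ D. In each case x ∈ D, so ((T ∖ D) ∪ (T ∪ D)) ∩ ((D ∖ T) ∪ D) ⊆ D.

Reverse inclusion. Let x ∈ D. Then either x ∈ D and x ∉ T; or x ∈ T ∩ D. In each case x ∈ ((T ∖ D) ∪ (T ∪ D)) ∩ ((D ∖ T) ∪ D), so D ⊆ ((T ∖ D) ∪ (T ∪ D)) ∩ ((D ∖ T) ∪ D).

The two sets are equal.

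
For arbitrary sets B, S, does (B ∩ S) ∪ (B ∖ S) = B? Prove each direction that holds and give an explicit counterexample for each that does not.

Both inclusions hold; the sets are equal.

(⟹) Let x ∈ (B ∩ S) ∪ (B ∖ S). Then either x ∈ B and x ∉ S; or x ∈ B ∩ S. In each case x ∈ B, so (B ∩ S) ∪ (B ∖ S) ⊆ B.

(⟸) Let x ∈ B. Then either x ∈ B and x ∉ S; or x ∈ B ∩ S. In each case x ∈ (B ∩ S) ∪ (B ∖ S), so B ⊆ (B ∩ S) ∪ (B ∖ S).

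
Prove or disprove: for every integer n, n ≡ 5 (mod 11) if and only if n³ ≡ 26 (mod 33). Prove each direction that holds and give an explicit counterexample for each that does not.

Only the converse holds.

[⇐] The residues r modulo 33 with r³ ≡ 26 (mod 33) are exactly {5}, and each is ≡ 5 (mod 11).

[⇒] This fails: take n = 16. Then 16 ≡ 5 (mod 11), but 16³ = 4096 ≡ 4 (mod 33), not 26.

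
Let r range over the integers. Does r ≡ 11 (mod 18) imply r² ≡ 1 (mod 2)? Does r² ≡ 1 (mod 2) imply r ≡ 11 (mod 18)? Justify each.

The forward direction holds; the converse fails.

[⇒] Suppose r ≡ 11 (mod 18). Then r² ≡ 11² = 121 (mod 18), and since 2 ∣ 18, also r² ≡ 1 (mod 2).

[⇐] This fails: take r = 1. Then 1² = 1 ≡ 1 (mod 2), yet 1 ≡ 1 (mod 18), not 11.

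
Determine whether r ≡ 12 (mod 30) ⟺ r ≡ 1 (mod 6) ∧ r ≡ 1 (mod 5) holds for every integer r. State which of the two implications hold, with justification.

Neither implication holds.

(⟹) This fails: r = 12 gives 12 ≡ 12 (mod 30) but 12 ≡ 0 (mod 6), so the conjunction on the right does not hold.

(⟸) This fails: r = 1 satisfies both congruences on the right (1 ≡ 1 mod 6 and 1 ≡ 1 mod 5) yet 1 ≡ 1 (mod 30), not 12.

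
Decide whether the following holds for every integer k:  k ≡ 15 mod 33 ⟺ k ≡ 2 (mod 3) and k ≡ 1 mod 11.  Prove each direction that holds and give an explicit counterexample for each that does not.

Neither implication holds.

(⟹) This fails: k = 15 gives 15 ≡ 15 (mod 33) but 15 ≡ 0 (mod 3), so the conjunction on the right does not hold.

(⟸) This fails: k = 23 satisfies both congruences on the right (23 ≡ 2 mod 3 and 23 ≡ 1 mod 11) yet 23 ≡ 23 (mod 33), not 15.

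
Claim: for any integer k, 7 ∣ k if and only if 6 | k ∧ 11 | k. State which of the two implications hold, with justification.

[⇒] This fails: take k = 7. Certainly 7 ∣ 7, but 6 ∤ 7.

[⇐] This fails: take k = 66. Both 6 ∣ 66 and 11 ∣ 66, yet 66 is not a multiple of 7 (since 66 = 9·7 + 3), so 7 ∤ 66.

Neither direction holds.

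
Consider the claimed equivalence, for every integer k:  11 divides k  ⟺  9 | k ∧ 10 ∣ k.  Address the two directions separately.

Neither implication holds.

(⟹) This fails: take k = 11. Certainly 11 ∣ 11, but 9 ∤ 11.

(⟸) This fails: take k = 90. Both 9 ∣ 90 and 10 ∣ 90, yet 90 is not a multiple of 11 (since 90 = 8·11 + 2), so 11 ∤ 90.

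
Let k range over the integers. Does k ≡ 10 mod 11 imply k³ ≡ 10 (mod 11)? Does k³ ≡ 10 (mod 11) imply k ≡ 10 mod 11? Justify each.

(⇒) Suppose k ≡ 10 mod 11. Write k = 11j + 10. Then (11j + 10)³ = 1331j³ + 3630j² + 3300j + 1000 = 11(121j³ + 330j² + 300j + 90) + 10, so k³ ≡ 10 (mod 11).

(⇐) Conversely, suppose k³ ≡ 10 (mod 11). The only residue r in {0, …, 10} with r³ ≡ 10 (mod 11) is r = 10, so k ≡ 10 (mod 11).

Both directions hold.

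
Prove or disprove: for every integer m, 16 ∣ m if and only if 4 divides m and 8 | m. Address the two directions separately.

[⇒] If 16 ∣ m, write m = 16q. Since 16 = 4·4, m = 4·(4q), so 4 ∣ m; and since 16 = 2·8, m = 8·(2q), so 8 ∣ m.

[⇐] This fails: take m = 8. Both 4 ∣ 8 and 8 ∣ 8, yet 8 is not a multiple of 16 (since 8 = 0·16 + 8), so 16 ∤ 8.

Not equivalent: only (⇒) holds.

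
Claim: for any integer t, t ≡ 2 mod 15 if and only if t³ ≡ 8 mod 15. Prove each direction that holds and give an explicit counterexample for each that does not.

The biconditional holds.

(←) Suppose t³ ≡ 8 (mod 15). The only residue r in {0, …, 14} with r³ ≡ 8 (mod 15) is r = 2, so t ≡ 2 (mod 15).

(→) Suppose t ≡ 2 mod 15. Write t = 15j + 2. Then (15j + 2)³ = 3375j³ + 1350j² + 180j + 8 = 15(225j³ + 90j² + 12j) + 8, so t³ ≡ 8 (mod 15).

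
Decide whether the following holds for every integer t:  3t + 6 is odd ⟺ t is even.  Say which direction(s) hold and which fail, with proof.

Both directions fail.

[⇒] This fails: t = 1 gives 3t + 6 = 9, which is odd, but 1 is odd, not even.

[⇐] This also fails: t = 4 is even, but 3t + 6 = 18 is even, not odd.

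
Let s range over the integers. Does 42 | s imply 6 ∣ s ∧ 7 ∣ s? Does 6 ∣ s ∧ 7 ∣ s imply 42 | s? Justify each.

The biconditional holds.

(⟸) Suppose 6 ∣ s and 7 ∣ s. Any common multiple of 6 and 7 is a multiple of their lcm; here gcd(6, 7) = 1, so lcm(6, 7) = 6·7 = 42, so 42 ∣ s.

(⟹) If 42 ∣ s, write s = 42q. Since 42 = 7·6, s = 6·(7q), so 6 ∣ s; and since 42 = 6·7, s = 7·(6q), so 7 ∣ s.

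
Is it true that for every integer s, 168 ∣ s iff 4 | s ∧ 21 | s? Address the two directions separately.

Converse. This fails: take s = 84. Both 4 ∣ 84 and 21 ∣ 84, yet 84 is not a multiple of 168 (since 84 = 0·168 + 84), so 168 ∤ 84.

Forward direction. If 168 ∣ s, write s = 168q. Since 168 = 42·4, s = 4·(42q), so 4 ∣ s; and since 168 = 8·21, s = 21·(8q), so 21 ∣ s.

The forward direction holds; the converse fails.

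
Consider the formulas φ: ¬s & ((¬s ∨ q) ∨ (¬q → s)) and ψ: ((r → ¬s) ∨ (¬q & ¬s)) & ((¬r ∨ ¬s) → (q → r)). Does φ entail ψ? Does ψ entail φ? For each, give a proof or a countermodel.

(→) This fails. Under r = F, s = F, q = T, the left side is true but the right side is false.

(←) This fails. Under r = F, s = T, q = F, the left side is false but the right side is true.

Neither implication holds.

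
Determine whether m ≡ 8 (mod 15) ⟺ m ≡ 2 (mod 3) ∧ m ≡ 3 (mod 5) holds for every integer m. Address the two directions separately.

(⇒) Suppose m ≡ 8 (mod 15); write m = 15j + 8. Since 3 ∣ 15, reducing mod 3 gives m ≡ 8 ≡ 2 (mod 3); since 5 ∣ 15, reducing mod 5 gives m ≡ 8 ≡ 3 (mod 5).

(⇐) Conversely, if m ≡ 2 (mod 3) and m ≡ 3 (mod 5), then by the Chinese remainder theorem m ≡ 8 (mod 15). This is exactly m ≡ 8 (mod 15).

Both implications hold.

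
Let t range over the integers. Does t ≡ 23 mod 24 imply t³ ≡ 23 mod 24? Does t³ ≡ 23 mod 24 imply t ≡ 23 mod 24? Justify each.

[⇒] Suppose t ≡ 23 mod 24. Write t = 24j + 23. Then (24j + 23)³ = 13824j³ + 39744j² + 38088j + 12167 = 24(576j³ + 1656j² + 1587j + 506) + 23, so t³ ≡ 23 (mod 24).

[⇐] Conversely, suppose t³ ≡ 23 (mod 24). The only residue r in {0, …, 23} with r³ ≡ 23 (mod 24) is r = 23, so t ≡ 23 (mod 24).

Equivalent; both directions hold.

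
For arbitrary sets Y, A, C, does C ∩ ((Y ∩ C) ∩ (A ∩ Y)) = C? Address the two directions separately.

(⊆) holds; (⊇) fails.

(⟹) Let x ∈ C ∩ ((Y ∩ C) ∩ (A ∩ Y)). Then x ∈ Y ∩ A ∩ C, from which x ∈ C.

(⟸) This inclusion fails. Take Y = ∅, A = ∅, C = {1}; then 1 ∈ C but 1 ∉ C ∩ ((Y ∩ C) ∩ (A ∩ Y)).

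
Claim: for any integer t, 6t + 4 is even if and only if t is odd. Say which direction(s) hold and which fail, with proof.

(→) This fails: take t = 0. Then 6t + 4 = 4, which is even, yet t = 0 is even, not odd.

(←) Suppose t is odd. Since 6 is even, 6t is even for every t, so 6t + 4 has the same parity as 4, which is even. Hence 6t + 4 is even.

Only the reverse direction holds.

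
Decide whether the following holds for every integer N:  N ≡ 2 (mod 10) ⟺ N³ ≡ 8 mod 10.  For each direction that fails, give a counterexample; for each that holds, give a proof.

(⇐) Suppose N³ ≡ 8 (mod 10). The only residue r in {0, …, 9} with r³ ≡ 8 (mod 10) is r = 2, so N ≡ 2 (mod 10).

(⇒) Suppose N ≡ 2 (mod 10). Write N = 10j + 2. Then (10j + 2)³ = 1000j³ + 600j² + 120j + 8 = 10(100j³ + 60j² + 12j) + 8, so N³ ≡ 8 (mod 10).

Both directions hold; the statement is true.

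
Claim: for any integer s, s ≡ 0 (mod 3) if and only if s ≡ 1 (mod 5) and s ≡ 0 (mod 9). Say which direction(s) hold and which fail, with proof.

(→) This fails: s = 0 gives 0 ≡ 0 (mod 3) but 0 ≡ 0 (mod 5), so the conjunction on the right does not hold.

(←) Conversely, if s ≡ 1 (mod 5) and s ≡ 0 (mod 9), then by the Chinese remainder theorem s ≡ 36 (mod 45). Since 36 ≡ 0 (mod 3) and 3 ∣ 45, we get s ≡ 0 (mod 3).

The forward direction fails; the converse holds.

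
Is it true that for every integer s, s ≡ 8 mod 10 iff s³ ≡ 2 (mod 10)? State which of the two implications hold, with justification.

(←) Suppose s³ ≡ 2 (mod 10). The only residue r in {0, …, 9} with r³ ≡ 2 (mod 10) is r = 8, so s ≡ 8 (mod 10).

(→) Suppose s ≡ 8 mod 10. Write s = 10j + 8. Then (10j + 8)³ = 1000j³ + 2400j² + 1920j + 512 = 10(100j³ + 240j² + 192j + 51) + 2, so s³ ≡ 2 (mod 10).

Both directions hold; the statement is true.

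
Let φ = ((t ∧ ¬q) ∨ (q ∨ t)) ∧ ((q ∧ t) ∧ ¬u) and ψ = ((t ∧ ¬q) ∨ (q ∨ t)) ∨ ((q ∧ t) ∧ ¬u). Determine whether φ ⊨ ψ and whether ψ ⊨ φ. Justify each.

(⇒) holds; (⇐) fails.

[⇐] This fails. Under t = T, u = F, q = F, the left side is false but the right side is true.

[⇒] Assume the antecedent. If t is true, the consequent reduces to true regardless of the other variables. If t is false, the antecedent cannot hold. Either way the consequent holds.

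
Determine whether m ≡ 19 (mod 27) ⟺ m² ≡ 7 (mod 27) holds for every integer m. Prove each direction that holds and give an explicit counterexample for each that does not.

(⟹) This fails: take m = 19. Then 19 ≡ 19 (mod 27), but 19² = 361 ≡ 10 (mod 27), not 7.

(⟸) This fails: take m = 13. Then 13² = 169 ≡ 7 (mod 27), yet 13 ≡ 13 (mod 27), not 19.

Both directions fail.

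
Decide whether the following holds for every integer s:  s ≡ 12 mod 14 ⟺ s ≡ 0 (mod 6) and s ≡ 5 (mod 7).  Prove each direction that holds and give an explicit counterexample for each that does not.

(⇒) fails; (⇐) holds.

[⇒] This fails: s = 40 gives 40 ≡ 12 (mod 14) but 40 ≡ 4 (mod 6), so the conjunction on the right does not hold.

[⇐] Conversely, if s ≡ 0 (mod 6) and s ≡ 5 (mod 7), then by the Chinese remainder theorem s ≡ 12 (mod 42). Since 12 ≡ 12 (mod 14) and 14 ∣ 42, we get s ≡ 12 (mod 14).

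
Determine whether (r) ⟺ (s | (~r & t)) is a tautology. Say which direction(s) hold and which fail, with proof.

(⟹) This fails. Under s = F, r = T, t = F, the left side is true but the right side is false.

(⟸) This fails. Under s = T, r = F, t = F, the left side is false but the right side is true.

(⇒) fails and (⇐) fails.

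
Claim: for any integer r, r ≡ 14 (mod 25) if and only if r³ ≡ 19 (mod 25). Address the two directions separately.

(⟹) Suppose r ≡ 14 (mod 25). Write r = 25j + 14. Then (25j + 14)³ = 15625j³ + 26250j² + 14700j + 2744 = 25(625j³ + 1050j² + 588j + 109) + 19, so r³ ≡ 19 (mod 25).

(⟸) Conversely, suppose r³ ≡ 19 (mod 25). The only residue r in {0, …, 24} with r³ ≡ 19 (mod 25) is r = 14, so r ≡ 14 (mod 25).

Both directions hold; the statement is true.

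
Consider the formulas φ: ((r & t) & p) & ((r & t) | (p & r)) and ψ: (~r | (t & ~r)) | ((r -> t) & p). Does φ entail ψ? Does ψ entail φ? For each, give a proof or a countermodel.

[⇒] Assume the antecedent. If t is true, the antecedent forces (t = T, r = T, p = T), and the consequent holds there. If t is false, the antecedent cannot hold. Either way the consequent holds.

[⇐] This fails. Under t = F, r = F, p = F, the left side is false but the right side is true.

Only the forward direction holds.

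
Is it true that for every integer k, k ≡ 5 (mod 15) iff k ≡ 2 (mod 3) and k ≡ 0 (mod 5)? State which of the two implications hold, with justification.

(⇐) If k ≡ 2 (mod 3) and k ≡ 0 (mod 5), then by the Chinese remainder theorem k ≡ 5 (mod 15). This is exactly k ≡ 5 (mod 15).

(⇒) Suppose k ≡ 5 (mod 15); write k = 15j + 5. Since 3 ∣ 15, reducing mod 3 gives k ≡ 5 ≡ 2 (mod 3); since 5 ∣ 15, reducing mod 5 gives k ≡ 5 ≡ 0 (mod 5).

Equivalent; both directions hold.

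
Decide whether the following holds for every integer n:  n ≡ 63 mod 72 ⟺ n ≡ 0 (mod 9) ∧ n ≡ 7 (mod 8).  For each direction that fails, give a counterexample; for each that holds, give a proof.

Forward direction. Suppose n ≡ 63 (mod 72); write n = 72j + 63. Since 9 ∣ 72, reducing mod 9 gives n ≡ 63 ≡ 0 (mod 9); since 8 ∣ 72, reducing mod 8 gives n ≡ 63 ≡ 7 (mod 8).

Converse. If n ≡ 0 (mod 9) and n ≡ 7 (mod 8), then by the Chinese remainder theorem n ≡ 63 (mod 72). This is exactly n ≡ 63 (mod 72).

Equivalent; both directions hold.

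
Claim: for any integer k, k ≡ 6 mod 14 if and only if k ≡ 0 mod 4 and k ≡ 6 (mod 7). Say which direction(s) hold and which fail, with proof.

Only the reverse direction holds.

(⇒) This fails: k = 6 gives 6 ≡ 6 (mod 14) but 6 ≡ 2 (mod 4), so the conjunction on the right does not hold.

(⇐) Conversely, if k ≡ 0 (mod 4) and k ≡ 6 (mod 7), then by the Chinese remainder theorem k ≡ 20 (mod 28). Since 20 ≡ 6 (mod 14) and 14 ∣ 28, we get k ≡ 6 (mod 14).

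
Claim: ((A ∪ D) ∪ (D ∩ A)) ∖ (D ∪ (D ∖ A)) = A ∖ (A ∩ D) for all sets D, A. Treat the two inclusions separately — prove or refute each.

(⊇) Let x ∈ A ∖ (A ∩ D). Then x ∈ A and x ∉ D, from which x ∈ ((A ∪ D) ∪ (D ∩ A)) ∖ (D ∪ (D ∖ A)).

(⊆) Let x ∈ ((A ∪ D) ∪ (D ∩ A)) ∖ (D ∪ (D ∖ A)). Then x ∈ A and x ∉ D, from which x ∈ A ∖ (A ∩ D).

Both inclusions hold; the sets are equal.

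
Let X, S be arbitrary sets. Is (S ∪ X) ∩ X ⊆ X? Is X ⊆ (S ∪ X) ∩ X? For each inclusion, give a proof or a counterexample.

The two sets are equal.

(⊆) Let x ∈ (S ∪ X) ∩ X. Then either x ∈ X and x ∉ S; or x ∈ X ∩ S. In each case x ∈ X, so (S ∪ X) ∩ X ⊆ X.

(⊇) Let x ∈ X. Then either x ∈ X and x ∉ S; or x ∈ X ∩ S. In each case x ∈ (S ∪ X) ∩ X, so X ⊆ (S ∪ X) ∩ X.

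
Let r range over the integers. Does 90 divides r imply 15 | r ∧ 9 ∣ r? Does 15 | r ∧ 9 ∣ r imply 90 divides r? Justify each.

(⇒) holds; (⇐) fails.

(→) If 90 ∣ r, write r = 90q. Since 90 = 6·15, r = 15·(6q), so 15 ∣ r; and since 90 = 10·9, r = 9·(10q), so 9 ∣ r.

(←) This fails: take r = 45. Both 15 ∣ 45 and 9 ∣ 45, yet 45 is not a multiple of 90 (since 45 = 0·90 + 45), so 90 ∤ 45.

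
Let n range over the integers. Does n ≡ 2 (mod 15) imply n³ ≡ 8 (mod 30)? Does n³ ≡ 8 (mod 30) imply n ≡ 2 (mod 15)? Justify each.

(⟹) This fails: take n = 17. Then 17 ≡ 2 (mod 15), but 17³ = 4913 ≡ 23 (mod 30), not 8.

(⟸) Conversely, the residues r modulo 30 with r³ ≡ 8 (mod 30) are exactly {2}, and each is ≡ 2 (mod 15).

(⇒) fails; (⇐) holds.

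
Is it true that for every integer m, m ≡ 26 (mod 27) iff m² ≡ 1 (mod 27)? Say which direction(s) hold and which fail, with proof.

(⇒) Suppose m ≡ 26 (mod 27). Write m = 27j + 26. Then (27j + 26)² = 729j² + 1404j + 676 = 27(27j² + 52j + 25) + 1, so m² ≡ 1 (mod 27).

(⇐) This fails: take m = 1. Then 1² = 1 ≡ 1 (mod 27), yet 1 ≡ 1 (mod 27), not 26.

(⇒) holds; (⇐) fails.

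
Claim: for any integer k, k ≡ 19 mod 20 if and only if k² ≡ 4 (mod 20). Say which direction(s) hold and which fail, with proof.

Neither implication holds.

(→) This fails: take k = 19. Then 19 ≡ 19 (mod 20), but 19² = 361 ≡ 1 (mod 20), not 4.

(←) This fails: take k = 2. Then 2² = 4 ≡ 4 (mod 20), yet 2 ≡ 2 (mod 20), not 19.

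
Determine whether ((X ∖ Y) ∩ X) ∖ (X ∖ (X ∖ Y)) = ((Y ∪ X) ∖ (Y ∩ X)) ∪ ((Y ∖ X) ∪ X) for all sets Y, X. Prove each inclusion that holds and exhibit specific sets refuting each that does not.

(⊆) holds; (⊇) fails.

(⟸) This inclusion fails. Take Y = {1}, X = ∅; then 1 ∈ ((Y ∪ X) ∖ (Y ∩ X)) ∪ ((Y ∖ X) ∪ X) but 1 ∉ ((X ∖ Y) ∩ X) ∖ (X ∖ (X ∖ Y)).

(⟹) Let x ∈ ((X ∖ Y) ∩ X) ∖ (X ∖ (X ∖ Y)). Then x ∈ X and x ∉ Y, from which x ∈ ((Y ∪ X) ∖ (Y ∩ X)) ∪ ((Y ∖ X) ∪ X).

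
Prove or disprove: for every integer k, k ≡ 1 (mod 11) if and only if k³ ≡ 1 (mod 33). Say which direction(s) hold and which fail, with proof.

Only the reverse direction holds.

(⟹) This fails: take k = 12. Then 12 ≡ 1 (mod 11), but 12³ = 1728 ≡ 12 (mod 33), not 1.

(⟸) Conversely, the residues r modulo 33 with r³ ≡ 1 (mod 33) are exactly {1}, and each is ≡ 1 (mod 11).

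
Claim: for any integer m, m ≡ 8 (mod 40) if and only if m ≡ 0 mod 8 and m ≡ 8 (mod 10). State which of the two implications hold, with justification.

Forward direction. Suppose m ≡ 8 (mod 40); write m = 40j + 8. Since 8 ∣ 40, reducing mod 8 gives m ≡ 8 ≡ 0 (mod 8); since 10 ∣ 40, reducing mod 10 gives m ≡ 8 (mod 10).

Converse. If m ≡ 0 (mod 8) and m ≡ 8 (mod 10), then by the Chinese remainder theorem m ≡ 8 (mod 40). This is exactly m ≡ 8 (mod 40).

Both directions hold; the statement is true.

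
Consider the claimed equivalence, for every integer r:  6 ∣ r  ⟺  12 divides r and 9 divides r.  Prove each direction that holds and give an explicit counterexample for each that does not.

(→) This fails: take r = 6. Certainly 6 ∣ 6, but 12 ∤ 6.

(←) Suppose 12 ∣ r and 9 ∣ r. Any common multiple of 12 and 9 is a multiple of their lcm; here lcm(12, 9) = 12·9/gcd(12, 9) = 108/3 = 36, so 36 ∣ r. Since 6 ∣ 36, it follows that 6 ∣ r.

(⇒) fails; (⇐) holds.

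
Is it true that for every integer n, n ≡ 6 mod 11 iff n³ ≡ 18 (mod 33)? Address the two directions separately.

(→) This fails: take n = 17. Then 17 ≡ 6 (mod 11), but 17³ = 4913 ≡ 29 (mod 33), not 18.

(←) Conversely, the residues r modulo 33 with r³ ≡ 18 (mod 33) are exactly {6}, and each is ≡ 6 (mod 11).

Not equivalent: only (⇐) holds.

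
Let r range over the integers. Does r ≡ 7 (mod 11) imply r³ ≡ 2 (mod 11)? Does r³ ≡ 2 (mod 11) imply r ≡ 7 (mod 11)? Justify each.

(⇒) Suppose r ≡ 7 (mod 11). Write r = 11j + 7. Then (11j + 7)³ = 1331j³ + 2541j² + 1617j + 343 = 11(121j³ + 231j² + 147j + 31) + 2, so r³ ≡ 2 (mod 11).

(⇐) Conversely, suppose r³ ≡ 2 (mod 11). The only residue r in {0, …, 10} with r³ ≡ 2 (mod 11) is r = 7, so r ≡ 7 (mod 11).

Both directions hold.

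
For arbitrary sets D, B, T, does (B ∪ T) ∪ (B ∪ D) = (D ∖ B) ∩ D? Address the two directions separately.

Forward inclusion. This inclusion fails. Take D = ∅, B = {1}, T = ∅; then 1 ∈ (B ∪ T) ∪ (B ∪ D) but 1 ∉ (D ∖ B) ∩ D.

Reverse inclusion. Let x ∈ (D ∖ B) ∩ D. Then either x ∈ D and x ∉ B, T; or x ∈ D ∩ T and x ∉ B. In each case x ∈ (B ∪ T) ∪ (B ∪ D), so (D ∖ B) ∩ D ⊆ (B ∪ T) ∪ (B ∪ D).

(⊆) fails; (⊇) holds.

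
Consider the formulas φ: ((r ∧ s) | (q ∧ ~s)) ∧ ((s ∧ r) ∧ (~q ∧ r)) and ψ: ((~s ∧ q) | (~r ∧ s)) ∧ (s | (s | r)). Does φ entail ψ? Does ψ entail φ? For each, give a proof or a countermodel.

Both directions fail.

Forward direction. This fails. Under q = F, r = T, s = T, the left side is true but the right side is false.

Converse. This fails. Under q = T, r = T, s = F, the left side is false but the right side is true.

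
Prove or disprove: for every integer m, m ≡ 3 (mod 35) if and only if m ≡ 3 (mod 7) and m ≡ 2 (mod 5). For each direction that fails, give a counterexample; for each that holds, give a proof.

Neither implication holds.

(⟹) This fails: m = 3 gives 3 ≡ 3 (mod 35) but 3 ≡ 3 (mod 5), so the conjunction on the right does not hold.

(⟸) This fails: m = 17 satisfies both congruences on the right (17 ≡ 3 mod 7 and 17 ≡ 2 mod 5) yet 17 ≡ 17 (mod 35), not 3.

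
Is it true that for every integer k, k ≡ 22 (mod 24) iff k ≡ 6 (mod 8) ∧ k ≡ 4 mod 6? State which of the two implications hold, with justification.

(⇒) Suppose k ≡ 22 (mod 24); write k = 24j + 22. Since 8 ∣ 24, reducing mod 8 gives k ≡ 22 ≡ 6 (mod 8); since 6 ∣ 24, reducing mod 6 gives k ≡ 22 ≡ 4 (mod 6).

(⇐) Conversely, if k ≡ 6 (mod 8) and k ≡ 4 (mod 6), then by the Chinese remainder theorem k ≡ 22 (mod 24). This is exactly k ≡ 22 (mod 24).

Both directions hold; the statement is true.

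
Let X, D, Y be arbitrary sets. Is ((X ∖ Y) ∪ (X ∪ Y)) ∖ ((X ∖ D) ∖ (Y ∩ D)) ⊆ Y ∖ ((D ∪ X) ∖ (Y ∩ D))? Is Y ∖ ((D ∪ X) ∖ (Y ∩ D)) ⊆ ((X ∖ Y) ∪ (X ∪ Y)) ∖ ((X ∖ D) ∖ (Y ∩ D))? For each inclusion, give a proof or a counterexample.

(⊆) This inclusion fails. Take X = {1}, D = {1}, Y = ∅; then 1 ∈ ((X ∖ Y) ∪ (X ∪ Y)) ∖ ((X ∖ D) ∖ (Y ∩ D)) but 1 ∉ Y ∖ ((D ∪ X) ∖ (Y ∩ D)).

(⊇) Let x ∈ Y ∖ ((D ∪ X) ∖ (Y ∩ D)). Then either x ∈ Y and x ∉ X, D; or x ∈ D ∩ Y and x ∉ X; or x ∈ X ∩ D ∩ Y. In each case x ∈ ((X ∖ Y) ∪ (X ∪ Y)) ∖ ((X ∖ D) ∖ (Y ∩ D)), so Y ∖ ((D ∪ X) ∖ (Y ∩ D)) ⊆ ((X ∖ Y) ∪ (X ∪ Y)) ∖ ((X ∖ D) ∖ (Y ∩ D)).

(⊆) fails; (⊇) holds.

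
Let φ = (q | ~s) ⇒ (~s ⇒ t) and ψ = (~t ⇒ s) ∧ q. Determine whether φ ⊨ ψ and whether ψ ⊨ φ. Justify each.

Only the reverse direction holds.

(→) This fails. Under t = T, s = F, q = F, the left side is true but the right side is false.

(←) Assume the antecedent. If t is true, (q | ~s) ⇒ (~s ⇒ t) reduces to true regardless of the other variables. If t is false, the antecedent forces (t = F, s = T, q = T), and (q | ~s) ⇒ (~s ⇒ t) holds there. Either way (q | ~s) ⇒ (~s ⇒ t) holds.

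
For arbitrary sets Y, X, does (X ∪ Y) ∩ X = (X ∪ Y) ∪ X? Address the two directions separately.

Only the forward inclusion holds.

Reverse inclusion. This inclusion fails. Take Y = {1}, X = ∅; then 1 ∈ (X ∪ Y) ∪ X but 1 ∉ (X ∪ Y) ∩ X.

Forward inclusion. Let x ∈ (X ∪ Y) ∩ X. Then either x ∈ X and x ∉ Y; or x ∈ Y ∩ X. In each case x ∈ (X ∪ Y) ∪ X, so (X ∪ Y) ∩ X ⊆ (X ∪ Y) ∪ X.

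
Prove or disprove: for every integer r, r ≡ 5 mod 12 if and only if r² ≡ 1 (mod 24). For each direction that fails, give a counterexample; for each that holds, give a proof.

(⇒) Suppose r ≡ 5 (mod 12). Working modulo 24, r ∈ {5, 17}; for each such r, r² ≡ 1 (mod 24).

(⇐) This fails: take r = 1. Then 1² = 1 ≡ 1 (mod 24), yet 1 ≡ 1 (mod 12), not 5.

Only the forward implication holds.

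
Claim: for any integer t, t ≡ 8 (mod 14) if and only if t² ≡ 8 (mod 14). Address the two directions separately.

Not equivalent: only (⇒) holds.

(⇒) Suppose t ≡ 8 (mod 14). Write t = 14j + 8. Then (14j + 8)² = 196j² + 224j + 64 = 14(14j² + 16j + 4) + 8, so t² ≡ 8 (mod 14).

(⇐) This fails: take t = 6. Then 6² = 36 ≡ 8 (mod 14), yet 6 ≡ 6 (mod 14), not 8.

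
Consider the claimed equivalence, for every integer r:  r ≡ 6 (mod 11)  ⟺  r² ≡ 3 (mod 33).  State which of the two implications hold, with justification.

(⇒) This fails: take r = 17. Then 17 ≡ 6 (mod 11), but 17² = 289 ≡ 25 (mod 33), not 3.

(⇐) This fails: take r = 27. Then 27² = 729 ≡ 3 (mod 33), yet 27 ≡ 5 (mod 11), not 6.

Both directions fail.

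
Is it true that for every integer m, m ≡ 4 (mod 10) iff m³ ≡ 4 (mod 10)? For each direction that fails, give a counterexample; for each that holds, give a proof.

(⟹) Suppose m ≡ 4 (mod 10). Write m = 10j + 4. Then (10j + 4)³ = 1000j³ + 1200j² + 480j + 64 = 10(100j³ + 120j² + 48j + 6) + 4, so m³ ≡ 4 (mod 10).

(⟸) Conversely, suppose m³ ≡ 4 (mod 10). The only residue r in {0, …, 9} with r³ ≡ 4 (mod 10) is r = 4, so m ≡ 4 (mod 10).

The biconditional holds.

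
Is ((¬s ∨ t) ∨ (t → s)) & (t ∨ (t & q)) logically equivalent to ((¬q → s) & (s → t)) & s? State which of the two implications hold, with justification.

[⇒] This fails. Under q = F, s = F, t = T, the left side is true but the right side is false.

[⇐] Assume the antecedent. If q is true, the antecedent forces (q = T, s = T, t = T), and the consequent holds there. If q is false, the antecedent forces (q = F, s = T, t = T), and the consequent holds there. Either way the consequent holds.

The forward direction fails; the converse holds.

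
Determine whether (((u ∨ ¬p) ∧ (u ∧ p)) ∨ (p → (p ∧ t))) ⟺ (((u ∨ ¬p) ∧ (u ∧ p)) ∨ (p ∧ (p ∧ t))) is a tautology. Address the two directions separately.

Converse. Assume the antecedent. If u is true, the consequent reduces to true regardless of the other variables. If u is false, the antecedent forces (u = F, t = T, p = T), and the consequent holds there. Either way the consequent holds.

Forward direction. This fails. Under u = F, t = F, p = F, the left side is true but the right side is false.

Not equivalent: only (⇐) holds.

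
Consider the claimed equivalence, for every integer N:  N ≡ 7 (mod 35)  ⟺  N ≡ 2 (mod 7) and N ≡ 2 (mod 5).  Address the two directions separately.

(⟹) This fails: N = 7 gives 7 ≡ 7 (mod 35) but 7 ≡ 0 (mod 7), so the conjunction on the right does not hold.

(⟸) This fails: N = 2 satisfies both congruences on the right (2 ≡ 2 mod 7 and 2 ≡ 2 mod 5) yet 2 ≡ 2 (mod 35), not 7.

(⇒) fails and (⇐) fails.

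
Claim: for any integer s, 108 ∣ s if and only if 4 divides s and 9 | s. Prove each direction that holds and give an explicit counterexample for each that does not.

(⇒) holds; (⇐) fails.

(→) If 108 ∣ s, write s = 108q. Since 108 = 27·4, s = 4·(27q), so 4 ∣ s; and since 108 = 12·9, s = 9·(12q), so 9 ∣ s.

(←) This fails: take s = 36. Both 4 ∣ 36 and 9 ∣ 36, yet 36 is not a multiple of 108 (since 36 = 0·108 + 36), so 108 ∤ 36.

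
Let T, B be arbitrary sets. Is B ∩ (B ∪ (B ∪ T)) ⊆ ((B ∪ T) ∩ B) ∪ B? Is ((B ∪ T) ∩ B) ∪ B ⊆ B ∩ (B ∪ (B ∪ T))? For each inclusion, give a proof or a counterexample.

(⟹) Let x ∈ B ∩ (B ∪ (B ∪ T)). Then either x ∈ B and x ∉ T; or x ∈ T ∩ B. In each case x ∈ ((B ∪ T) ∩ B) ∪ B, so B ∩ (B ∪ (B ∪ T)) ⊆ ((B ∪ T) ∩ B) ∪ B.

(⟸) Let x ∈ ((B ∪ T) ∩ B) ∪ B. Then either x ∈ B and x ∉ T; or x ∈ T ∩ B. In each case x ∈ B ∩ (B ∪ (B ∪ T)), so ((B ∪ T) ∩ B) ∪ B ⊆ B ∩ (B ∪ (B ∪ T)).

Both inclusions hold; the sets are equal.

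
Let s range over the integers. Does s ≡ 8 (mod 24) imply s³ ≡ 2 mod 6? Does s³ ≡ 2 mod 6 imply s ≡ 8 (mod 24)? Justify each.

Only the forward implication holds.

Forward direction. Suppose s ≡ 8 (mod 24). Then s³ ≡ 8³ = 512 (mod 24), and since 6 ∣ 24, also s³ ≡ 2 (mod 6).

Converse. This fails: take s = 2. Then 2³ = 8 ≡ 2 (mod 6), yet 2 ≡ 2 (mod 24), not 8.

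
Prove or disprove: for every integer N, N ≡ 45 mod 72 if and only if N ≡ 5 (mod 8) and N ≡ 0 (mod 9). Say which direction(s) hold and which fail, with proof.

Both directions hold; the statement is true.

(⟹) Suppose N ≡ 45 (mod 72); write N = 72j + 45. Since 8 ∣ 72, reducing mod 8 gives N ≡ 45 ≡ 5 (mod 8); since 9 ∣ 72, reducing mod 9 gives N ≡ 45 ≡ 0 (mod 9).

(⟸) Conversely, if N ≡ 5 (mod 8) and N ≡ 0 (mod 9), then by the Chinese remainder theorem N ≡ 45 (mod 72). This is exactly N ≡ 45 (mod 72).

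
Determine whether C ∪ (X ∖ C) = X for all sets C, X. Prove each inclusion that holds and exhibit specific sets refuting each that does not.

Only the reverse inclusion holds.

(⊆) This inclusion fails. Take C = {1}, X = ∅; then 1 ∈ C ∪ (X ∖ C) but 1 ∉ X.

(⊇) Let x ∈ X. Then either x ∈ X and x ∉ C; or x ∈ C ∩ X. In each case x ∈ C ∪ (X ∖ C), so X ⊆ C ∪ (X ∖ C).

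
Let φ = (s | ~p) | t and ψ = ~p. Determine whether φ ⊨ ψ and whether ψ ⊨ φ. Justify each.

(⇒) fails; (⇐) holds.

(→) This fails. Under s = T, p = T, t = F, the left side is true but the right side is false.

(←) Assume the antecedent. If s is true, (s | ~p) | t reduces to true regardless of the other variables. If s is false, the antecedent forces (s = F, p = F, t = F) or (s = F, p = F, t = T), and (s | ~p) | t holds there. Either way (s | ~p) | t holds.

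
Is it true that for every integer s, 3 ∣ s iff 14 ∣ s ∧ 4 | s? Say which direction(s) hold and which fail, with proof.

Neither implication holds.

(→) This fails: take s = 3. Certainly 3 ∣ 3, but 14 ∤ 3.

(←) This fails: take s = 28. Both 14 ∣ 28 and 4 ∣ 28, yet 28 is not a multiple of 3 (since 28 = 9·3 + 1), so 3 ∤ 28.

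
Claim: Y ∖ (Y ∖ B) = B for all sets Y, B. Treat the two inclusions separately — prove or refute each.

Forward inclusion. Let x ∈ Y ∖ (Y ∖ B). Then x ∈ Y ∩ B, from which x ∈ B.

Reverse inclusion. This inclusion fails. Take Y = ∅, B = {1}; then 1 ∈ B but 1 ∉ Y ∖ (Y ∖ B).

Only the forward inclusion holds.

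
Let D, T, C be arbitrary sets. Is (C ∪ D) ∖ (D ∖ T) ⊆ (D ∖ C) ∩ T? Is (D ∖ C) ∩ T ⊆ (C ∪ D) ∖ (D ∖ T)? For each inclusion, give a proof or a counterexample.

(⊆) This inclusion fails. Take D = ∅, T = ∅, C = {1}; then 1 ∈ (C ∪ D) ∖ (D ∖ T) but 1 ∉ (D ∖ C) ∩ T.

(⊇) Let x ∈ (D ∖ C) ∩ T. Then x ∈ D ∩ T and x ∉ C, from which x ∈ (C ∪ D) ∖ (D ∖ T).

The sets are not equal: only the reverse inclusion holds.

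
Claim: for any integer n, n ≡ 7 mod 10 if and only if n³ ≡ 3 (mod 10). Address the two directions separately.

(←) Suppose n³ ≡ 3 (mod 10). The only residue r in {0, …, 9} with r³ ≡ 3 (mod 10) is r = 7, so n ≡ 7 (mod 10).

(→) Suppose n ≡ 7 mod 10. Write n = 10j + 7. Then (10j + 7)³ = 1000j³ + 2100j² + 1470j + 343 = 10(100j³ + 210j² + 147j + 34) + 3, so n³ ≡ 3 (mod 10).

Both implications hold.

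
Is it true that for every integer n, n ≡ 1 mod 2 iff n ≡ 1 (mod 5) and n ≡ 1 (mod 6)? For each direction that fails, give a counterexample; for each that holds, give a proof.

(⟹) This fails: n = 3 gives 3 ≡ 1 (mod 2) but 3 ≡ 3 (mod 5), so the conjunction on the right does not hold.

(⟸) Conversely, if n ≡ 1 (mod 5) and n ≡ 1 (mod 6), then by the Chinese remainder theorem n ≡ 1 (mod 30). Since 1 ≡ 1 (mod 2) and 2 ∣ 30, we get n ≡ 1 (mod 2).

(⇒) fails; (⇐) holds.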